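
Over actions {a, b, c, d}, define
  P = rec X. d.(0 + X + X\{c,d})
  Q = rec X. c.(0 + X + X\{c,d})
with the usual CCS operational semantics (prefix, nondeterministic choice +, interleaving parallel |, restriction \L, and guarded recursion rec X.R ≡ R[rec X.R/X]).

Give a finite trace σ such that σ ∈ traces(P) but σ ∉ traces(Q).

P's transition system — 2 states:
  m0 = rec X. d.(0 + X + X\{c,d}) ⊢ --d--▸ m1
  m1 = 0 + (rec X. d.(0 + X + X\{c,d})) + (rec X. d.(0 + X + X\{c,d}))\{c,d} ⊢ --d--▸ m1
Q's transition system — 2 states:
  n0 = rec X. c.(0 + X + X\{c,d}) ⊢ --c--▸ n1
  n1 = 0 + (rec X. c.(0 + X + X\{c,d})) + (rec X. c.(0 + X + X\{c,d}))\{c,d} ⊢ --c--▸ n1
Executing d from P (initial set {m0}):
  [1] d ⇒ {m1}
  P completes σ.
Executing d from Q (initial set {n0}):
  [1] d ⇒ no successor for Q

d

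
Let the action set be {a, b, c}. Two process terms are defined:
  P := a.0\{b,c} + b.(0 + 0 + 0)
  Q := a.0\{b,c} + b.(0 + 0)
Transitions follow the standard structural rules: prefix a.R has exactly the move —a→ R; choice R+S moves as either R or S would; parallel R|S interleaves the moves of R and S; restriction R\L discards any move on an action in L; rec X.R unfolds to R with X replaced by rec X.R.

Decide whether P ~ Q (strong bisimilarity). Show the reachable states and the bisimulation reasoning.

P ~ Q

P's transition system — 3 states:
  p0 = a.0\{b,c} + b.(0 + 0 + 0) has moves —a→ p1, —b→ p2
  p1 = 0\{b,c} has moves stopped
  p2 = 0 + 0 + 0 has moves stopped
Q's transition system — 3 states:
  q0 = a.0\{b,c} + b.(0 + 0) has moves —a→ q1, —b→ q2
  q1 = 0\{b,c} has moves stopped
  q2 = 0 + 0 has moves stopped
Coarsest stable partition (strong bisimilarity classes):
  B0 = {p0, q0}
  B1 = {p1, p2, q1, q2}
p0 ∈ B0, q0 ∈ B0 → same block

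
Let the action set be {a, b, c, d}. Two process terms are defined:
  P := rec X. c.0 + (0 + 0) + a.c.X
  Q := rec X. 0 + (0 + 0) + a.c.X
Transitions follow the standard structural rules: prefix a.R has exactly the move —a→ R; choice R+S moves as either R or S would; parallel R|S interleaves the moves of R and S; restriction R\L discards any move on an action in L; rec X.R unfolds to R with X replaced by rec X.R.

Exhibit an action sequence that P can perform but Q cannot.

P's transition system — 3 states:
  m0 = rec X. c.0 + (0 + 0) + a.c.X | -a-> m1, -c-> m2
  m1 = c.(rec X. c.0 + (0 + 0) + a.c.X) | -c-> m0
  m2 = 0 | deadlocked
Q's transition system — 2 states:
  n0 = rec X. 0 + (0 + 0) + a.c.X | -a-> n1
  n1 = c.(rec X. 0 + (0 + 0) + a.c.X) | -c-> n0
Run σ = ⟨c⟩ on P: start {m0}
  [1] c ⇒ {m2}
  P completes σ.
Run σ = ⟨c⟩ on Q: start {n0}
  [1] c ⇒ no successor for Q

c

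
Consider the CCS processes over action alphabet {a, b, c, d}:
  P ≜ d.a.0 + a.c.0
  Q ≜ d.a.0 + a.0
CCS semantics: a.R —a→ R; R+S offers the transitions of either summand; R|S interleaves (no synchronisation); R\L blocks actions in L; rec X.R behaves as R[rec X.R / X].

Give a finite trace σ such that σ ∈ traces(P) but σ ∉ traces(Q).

LTS(P): 4 reachable states
  s0 = d.a.0 + a.c.0 ⊢ —a→ s1, —d→ s2
  s1 = c.0 ⊢ —c→ s3
  s2 = a.0 ⊢ —a→ s3
  s3 = 0 ⊢ ·
LTS(Q): 3 reachable states
  t0 = d.a.0 + a.0 ⊢ —a→ t1, —d→ t2
  t1 = 0 ⊢ ·
  t2 = a.0 ⊢ —a→ t1
Run σ = ⟨ac⟩ on P: start {s0}
  after a @ step 1: {s1}
  after c @ step 2: {s3}
  — P admits the full trace.
Run σ = ⟨ac⟩ on Q: start {t0}
  after a @ step 1: {t1}
  after c @ step 2: ∅ (Q stuck)

ac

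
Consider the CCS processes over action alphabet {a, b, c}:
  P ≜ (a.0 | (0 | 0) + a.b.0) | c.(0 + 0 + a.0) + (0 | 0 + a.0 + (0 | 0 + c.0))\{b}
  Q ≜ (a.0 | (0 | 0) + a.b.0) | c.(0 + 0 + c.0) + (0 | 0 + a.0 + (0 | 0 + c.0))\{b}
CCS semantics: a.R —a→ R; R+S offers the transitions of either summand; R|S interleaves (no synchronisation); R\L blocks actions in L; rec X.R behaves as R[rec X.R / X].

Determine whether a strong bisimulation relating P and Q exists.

NO

P's transition system — 13 states:
  m0 = (a.0 | (0 | 0) + a.b.0) | c.(0 + 0 + a.0) + (0 | 0 + a.0 + (0 | 0 + c.0))\{b} → =a=> m1, =a=> m2, =a=> m3, =c=> m2, =c=> m4
  m1 = 0 | (0 | 0) | c.(0 + 0 + a.0) → =c=> m5
  m2 = 0\{b} → ∅
  m3 = b.0 | c.(0 + 0 + a.0) → =b=> m6, =c=> m7
  m4 = (a.0 | (0 | 0) + a.b.0) | (0 + 0 + a.0) → =a=> m5, =a=> m7, =a=> m8
  m5 = 0 | (0 | 0) | (0 + 0 + a.0) → =a=> m9
  m6 = 0 | c.(0 + 0 + a.0) → =c=> m10
  m7 = b.0 | (0 + 0 + a.0) → =a=> m11, =b=> m10
  m8 = (a.0 | (0 | 0) + a.b.0) | 0 → =a=> m11, =a=> m9
  m9 = 0 | (0 | 0) | 0 → ∅
  m10 = 0 | (0 + 0 + a.0) → =a=> m12
  m11 = b.0 | 0 → =b=> m12
  m12 = 0 | 0 → ∅
Q's transition system — 13 states:
  n0 = (a.0 | (0 | 0) + a.b.0) | c.(0 + 0 + c.0) + (0 | 0 + a.0 + (0 | 0 + c.0))\{b} → =a=> n1, =a=> n2, =a=> n3, =c=> n2, =c=> n4
  n1 = 0 | (0 | 0) | c.(0 + 0 + c.0) → =c=> n5
  n2 = 0\{b} → ∅
  n3 = b.0 | c.(0 + 0 + c.0) → =b=> n6, =c=> n7
  n4 = (a.0 | (0 | 0) + a.b.0) | (0 + 0 + c.0) → =a=> n5, =a=> n7, =c=> n8
  n5 = 0 | (0 | 0) | (0 + 0 + c.0) → =c=> n9
  n6 = 0 | c.(0 + 0 + c.0) → =c=> n10
  n7 = b.0 | (0 + 0 + c.0) → =b=> n10, =c=> n11
  n8 = (a.0 | (0 | 0) + a.b.0) | 0 → =a=> n11, =a=> n9
  n9 = 0 | (0 | 0) | 0 → ∅
  n10 = 0 | (0 + 0 + c.0) → =c=> n12
  n11 = b.0 | 0 → =b=> n12
  n12 = 0 | 0 → ∅
Partition-refinement fixed point:
  B0 = {m0}
  B1 = {m12, m2, m9, n12, n2, n9}
  B2 = {m4}
  B3 = {m10, m5}
  B4 = {m8, n8}
  B5 = {m11, n11}
  B6 = {m7}
  B7 = {m1, m6}
  B8 = {m3}
  B9 = {n0}
  B10 = {n1, n6}
  B11 = {n10, n5}
  B12 = {n3}
  B13 = {n7}
  B14 = {n4}
m0 ∈ B0, n0 ∈ B9 → different blocks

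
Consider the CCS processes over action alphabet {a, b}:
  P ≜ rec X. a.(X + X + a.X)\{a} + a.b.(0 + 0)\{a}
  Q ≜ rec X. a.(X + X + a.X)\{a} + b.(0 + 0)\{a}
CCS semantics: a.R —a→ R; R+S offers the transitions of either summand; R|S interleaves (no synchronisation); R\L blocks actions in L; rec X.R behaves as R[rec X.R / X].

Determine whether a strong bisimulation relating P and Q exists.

NO

P's transition system — 4 states:
  m0 = rec X. a.(X + X + a.X)\{a} + a.b.(0 + 0)\{a} → ··a··> m1, ··a··> m2
  m1 = ((rec X. a.(X + X + a.X)\{a} + a.b.(0 + 0)\{a}) + (rec X. a.(X + X + a.X)\{a} + a.b.(0 + 0)\{a}) + a.(rec X. a.(X + X + a.X)\{a} + a.b.(0 + 0)\{a}))\{a} → stopped
  m2 = b.(0 + 0)\{a} → ··b··> m3
  m3 = (0 + 0)\{a} → stopped
Q's transition system — 4 states:
  n0 = rec X. a.(X + X + a.X)\{a} + b.(0 + 0)\{a} → ··a··> n1, ··b··> n2
  n1 = ((rec X. a.(X + X + a.X)\{a} + b.(0 + 0)\{a}) + (rec X. a.(X + X + a.X)\{a} + b.(0 + 0)\{a}) + a.(rec X. a.(X + X + a.X)\{a} + b.(0 + 0)\{a}))\{a} → ··b··> n3
  n2 = (0 + 0)\{a} → stopped
  n3 = (0 + 0)\{a}\{a} → stopped
Bisimilarity quotient blocks:
  B0 = {m0}
  B1 = {m2, n1}
  B2 = {m1, m3, n2, n3}
  B3 = {n0}
m0 ∈ B0, n0 ∈ B3 → different blocks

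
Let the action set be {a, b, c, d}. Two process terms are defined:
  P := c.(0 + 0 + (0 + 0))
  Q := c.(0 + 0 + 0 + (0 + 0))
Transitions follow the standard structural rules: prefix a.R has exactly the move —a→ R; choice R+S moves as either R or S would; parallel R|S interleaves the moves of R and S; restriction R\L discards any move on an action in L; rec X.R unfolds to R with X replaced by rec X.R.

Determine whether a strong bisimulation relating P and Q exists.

YES

Reachable graph of P (2 states):
  m0 = c.(0 + 0 + (0 + 0)) :: —c→ m1
  m1 = 0 + 0 + (0 + 0) :: ·
Reachable graph of Q (2 states):
  n0 = c.(0 + 0 + 0 + (0 + 0)) :: —c→ n1
  n1 = 0 + 0 + 0 + (0 + 0) :: ·
Coarsest stable partition (strong bisimilarity classes):
  B0 = {m0, n0}
  B1 = {m1, n1}
m0 ∈ B0, n0 ∈ B0 → same block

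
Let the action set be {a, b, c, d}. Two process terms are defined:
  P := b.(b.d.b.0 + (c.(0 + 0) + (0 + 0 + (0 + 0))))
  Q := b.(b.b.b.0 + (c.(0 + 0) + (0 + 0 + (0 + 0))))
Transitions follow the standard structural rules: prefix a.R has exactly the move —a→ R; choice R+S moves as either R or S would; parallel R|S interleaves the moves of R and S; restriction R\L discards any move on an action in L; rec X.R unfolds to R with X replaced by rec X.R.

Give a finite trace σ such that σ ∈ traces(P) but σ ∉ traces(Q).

bbd

Reachable graph of P (6 states):
  u0 = b.(b.d.b.0 + (c.(0 + 0) + (0 + 0 + (0 + 0)))) :: -b-> u1
  u1 = b.d.b.0 + (c.(0 + 0) + (0 + 0 + (0 + 0))) :: -b-> u2, -c-> u3
  u2 = d.b.0 :: -d-> u4
  u3 = 0 + 0 :: deadlocked
  u4 = b.0 :: -b-> u5
  u5 = 0 :: deadlocked
Reachable graph of Q (6 states):
  v0 = b.(b.b.b.0 + (c.(0 + 0) + (0 + 0 + (0 + 0)))) :: -b-> v1
  v1 = b.b.b.0 + (c.(0 + 0) + (0 + 0 + (0 + 0))) :: -b-> v2, -c-> v3
  v2 = b.b.0 :: -b-> v4
  v3 = 0 + 0 :: deadlocked
  v4 = b.0 :: -b-> v5
  v5 = 0 :: deadlocked
Run σ = ⟨bbd⟩ on P: start {u0}
  step 1 (b): {u1}
  step 2 (b): {u2}
  step 3 (d): {u4}
  ✓ P
Run σ = ⟨bbd⟩ on Q: start {v0}
  step 1 (b): {v1}
  step 2 (b): {v2}
  step 3 (d): ∅  — Q cannot continue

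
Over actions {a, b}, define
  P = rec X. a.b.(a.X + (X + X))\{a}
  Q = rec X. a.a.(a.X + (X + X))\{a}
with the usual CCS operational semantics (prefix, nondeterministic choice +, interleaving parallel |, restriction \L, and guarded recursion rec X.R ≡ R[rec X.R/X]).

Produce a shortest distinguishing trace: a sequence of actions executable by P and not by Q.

ab

P's transition system — 3 states:
  u0 = rec X. a.b.(a.X + (X + X))\{a} has moves -a-> u1
  u1 = b.(a.(rec X. a.b.(a.X + (X + X))\{a}) + ((rec X. a.b.(a.X + (X + X))\{a}) + (rec X. a.b.(a.X + (X + X))\{a})))\{a} has moves -b-> u2
  u2 = (a.(rec X. a.b.(a.X + (X + X))\{a}) + ((rec X. a.b.(a.X + (X + X))\{a}) + (rec X. a.b.(a.X + (X + X))\{a})))\{a} has moves ·
Q's transition system — 3 states:
  v0 = rec X. a.a.(a.X + (X + X))\{a} has moves -a-> v1
  v1 = a.(a.(rec X. a.a.(a.X + (X + X))\{a}) + ((rec X. a.a.(a.X + (X + X))\{a}) + (rec X. a.a.(a.X + (X + X))\{a})))\{a} has moves -a-> v2
  v2 = (a.(rec X. a.a.(a.X + (X + X))\{a}) + ((rec X. a.a.(a.X + (X + X))\{a}) + (rec X. a.a.(a.X + (X + X))\{a})))\{a} has moves ·
Trace ⟨ab⟩ through P, begin at {u0}:
  [1] a ⇒ {u1}
  [2] b ⇒ {u2}
  P completes σ.
Trace ⟨ab⟩ through Q, begin at {v0}:
  [1] a ⇒ {v1}
  [2] b ⇒ ∅  — Q cannot continue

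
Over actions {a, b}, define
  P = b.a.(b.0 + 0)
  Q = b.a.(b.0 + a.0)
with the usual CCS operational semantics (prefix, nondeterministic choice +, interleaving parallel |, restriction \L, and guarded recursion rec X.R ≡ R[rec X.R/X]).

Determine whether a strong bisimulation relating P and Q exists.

Reachable graph of P (4 states):
  m0 = b.a.(b.0 + 0) has moves -b-> m1
  m1 = a.(b.0 + 0) has moves -a-> m2
  m2 = b.0 + 0 has moves -b-> m3
  m3 = 0 has moves deadlocked
Reachable graph of Q (4 states):
  n0 = b.a.(b.0 + a.0) has moves -b-> n1
  n1 = a.(b.0 + a.0) has moves -a-> n2
  n2 = b.0 + a.0 has moves -a-> n3, -b-> n3
  n3 = 0 has moves deadlocked
Coarsest stable partition (strong bisimilarity classes):
  B0 = {m0}
  B1 = {m1}
  B2 = {m2}
  B3 = {m3, n3}
  B4 = {n0}
  B5 = {n1}
  B6 = {n2}
m0 ∈ B0, n0 ∈ B4 → different blocks

not bisimilar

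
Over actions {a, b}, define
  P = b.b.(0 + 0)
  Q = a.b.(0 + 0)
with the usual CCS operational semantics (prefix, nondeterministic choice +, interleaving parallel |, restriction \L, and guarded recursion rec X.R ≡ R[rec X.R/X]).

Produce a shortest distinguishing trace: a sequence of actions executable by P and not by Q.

LTS(P): 3 reachable states
  p0 = b.b.(0 + 0) ⊢ =b=> p1
  p1 = b.(0 + 0) ⊢ =b=> p2
  p2 = 0 + 0 ⊢ deadlocked
LTS(Q): 3 reachable states
  q0 = a.b.(0 + 0) ⊢ =a=> q1
  q1 = b.(0 + 0) ⊢ =b=> q2
  q2 = 0 + 0 ⊢ deadlocked
Trace ⟨b⟩ through P, begin at {p0}:
  [1] b ⇒ {p1}
  ✓ P
Trace ⟨b⟩ through Q, begin at {q0}:
  [1] b ⇒ ∅  — Q cannot continue

b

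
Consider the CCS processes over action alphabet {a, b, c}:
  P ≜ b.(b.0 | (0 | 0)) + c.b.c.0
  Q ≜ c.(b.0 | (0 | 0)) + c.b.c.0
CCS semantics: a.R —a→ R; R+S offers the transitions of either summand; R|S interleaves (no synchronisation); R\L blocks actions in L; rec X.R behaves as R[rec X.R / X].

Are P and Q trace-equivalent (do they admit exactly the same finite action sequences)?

traces(P) ≠ traces(Q) — witness ⟨b⟩

Reachable graph of P (6 states):
  p0 = b.(b.0 | (0 | 0)) + c.b.c.0 has moves -b-> p1, -c-> p2
  p1 = b.0 | (0 | 0) has moves -b-> p3
  p2 = b.c.0 has moves -b-> p4
  p3 = 0 | (0 | 0) has moves ∅
  p4 = c.0 has moves -c-> p5
  p5 = 0 has moves ∅
Reachable graph of Q (6 states):
  q0 = c.(b.0 | (0 | 0)) + c.b.c.0 has moves -c-> q1, -c-> q2
  q1 = b.0 | (0 | 0) has moves -b-> q3
  q2 = b.c.0 has moves -b-> q4
  q3 = 0 | (0 | 0) has moves ∅
  q4 = c.0 has moves -c-> q5
  q5 = 0 has moves ∅
Trace ⟨b⟩ through P, begin at {p0}:
  step 1 (b): {p1}
  — P admits the full trace.
Trace ⟨b⟩ through Q, begin at {q0}:
  step 1 (b): ∅ (Q stuck)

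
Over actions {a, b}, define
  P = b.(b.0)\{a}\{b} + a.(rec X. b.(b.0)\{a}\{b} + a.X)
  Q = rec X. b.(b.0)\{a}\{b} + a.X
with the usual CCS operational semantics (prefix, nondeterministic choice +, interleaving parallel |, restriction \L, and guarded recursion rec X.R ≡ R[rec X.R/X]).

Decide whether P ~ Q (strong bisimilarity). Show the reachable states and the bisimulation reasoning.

YES

Reachable graph of P (3 states):
  m0 = b.(b.0)\{a}\{b} + a.(rec X. b.(b.0)\{a}\{b} + a.X) ⊢ —a→ m1, —b→ m2
  m1 = rec X. b.(b.0)\{a}\{b} + a.X ⊢ —a→ m1, —b→ m2
  m2 = (b.0)\{a}\{b} ⊢ (no moves)
Reachable graph of Q (2 states):
  n0 = rec X. b.(b.0)\{a}\{b} + a.X ⊢ —a→ n0, —b→ n1
  n1 = (b.0)\{a}\{b} ⊢ (no moves)
Coarsest stable partition (strong bisimilarity classes):
  B0 = {m0, m1, n0}
  B1 = {m2, n1}
m0 ∈ B0, n0 ∈ B0 → same block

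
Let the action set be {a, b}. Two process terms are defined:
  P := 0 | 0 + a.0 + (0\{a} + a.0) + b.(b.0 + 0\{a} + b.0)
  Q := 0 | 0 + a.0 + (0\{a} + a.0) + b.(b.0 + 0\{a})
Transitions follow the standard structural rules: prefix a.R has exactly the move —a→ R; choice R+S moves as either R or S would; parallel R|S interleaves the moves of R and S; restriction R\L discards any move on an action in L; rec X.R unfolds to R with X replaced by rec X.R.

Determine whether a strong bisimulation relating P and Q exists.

LTS(P): 3 reachable states
  m0 = 0 | 0 + a.0 + (0\{a} + a.0) + b.(b.0 + 0\{a} + b.0) | —a→ m1, —b→ m2
  m1 = 0 | stopped
  m2 = b.0 + 0\{a} + b.0 | —b→ m1
LTS(Q): 3 reachable states
  n0 = 0 | 0 + a.0 + (0\{a} + a.0) + b.(b.0 + 0\{a}) | —a→ n1, —b→ n2
  n1 = 0 | stopped
  n2 = b.0 + 0\{a} | —b→ n1
Partition-refinement fixed point:
  B0 = {m0, n0}
  B1 = {m2, n2}
  B2 = {m1, n1}
m0 ∈ B0, n0 ∈ B0 → same block

bisimilar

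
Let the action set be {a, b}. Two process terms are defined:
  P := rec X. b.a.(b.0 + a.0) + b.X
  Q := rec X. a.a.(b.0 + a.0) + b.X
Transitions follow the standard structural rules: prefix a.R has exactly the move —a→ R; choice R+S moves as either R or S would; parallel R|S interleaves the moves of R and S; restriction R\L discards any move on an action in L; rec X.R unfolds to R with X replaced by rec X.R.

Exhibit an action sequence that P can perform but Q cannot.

Reachable graph of P (4 states):
  s0 = rec X. b.a.(b.0 + a.0) + b.X ⊢ --b--▸ s0, --b--▸ s1
  s1 = a.(b.0 + a.0) ⊢ --a--▸ s2
  s2 = b.0 + a.0 ⊢ --a--▸ s3, --b--▸ s3
  s3 = 0 ⊢ ∅
Reachable graph of Q (4 states):
  t0 = rec X. a.a.(b.0 + a.0) + b.X ⊢ --a--▸ t1, --b--▸ t0
  t1 = a.(b.0 + a.0) ⊢ --a--▸ t2
  t2 = b.0 + a.0 ⊢ --a--▸ t3, --b--▸ t3
  t3 = 0 ⊢ ∅
Executing bab from P (initial set {s0}):
  step 1 (b): {s0, s1}
  step 2 (a): {s2}
  step 3 (b): {s3}
  ✓ P
Executing bab from Q (initial set {t0}):
  step 1 (b): {t0}
  step 2 (a): {t1}
  step 3 (b): no successor for Q

bab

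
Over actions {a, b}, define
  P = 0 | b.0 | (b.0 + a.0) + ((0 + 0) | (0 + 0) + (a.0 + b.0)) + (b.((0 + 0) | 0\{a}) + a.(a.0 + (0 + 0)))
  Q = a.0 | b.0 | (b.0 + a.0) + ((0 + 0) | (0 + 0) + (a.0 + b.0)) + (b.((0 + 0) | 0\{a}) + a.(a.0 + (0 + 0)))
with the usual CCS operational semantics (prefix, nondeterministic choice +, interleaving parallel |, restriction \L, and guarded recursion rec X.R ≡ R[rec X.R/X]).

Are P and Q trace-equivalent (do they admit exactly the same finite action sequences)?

P's transition system — 7 states:
  m0 = 0 | b.0 | (b.0 + a.0) + ((0 + 0) | (0 + 0) + (a.0 + b.0)) + (b.((0 + 0) | 0\{a}) + a.(a.0 + (0 + 0))) → —a→ m1, —a→ m2, —a→ m3, —b→ m1, —b→ m2, —b→ m4, —b→ m5
  m1 = 0 → deadlocked
  m2 = 0 | b.0 | 0 → —b→ m6
  m3 = a.0 + (0 + 0) → —a→ m1
  m4 = (0 + 0) | 0\{a} → deadlocked
  m5 = 0 | 0 | (b.0 + a.0) → —a→ m6, —b→ m6
  m6 = 0 | 0 | 0 → deadlocked
Q's transition system — 11 states:
  n0 = a.0 | b.0 | (b.0 + a.0) + ((0 + 0) | (0 + 0) + (a.0 + b.0)) + (b.((0 + 0) | 0\{a}) + a.(a.0 + (0 + 0))) → —a→ n1, —a→ n2, —a→ n3, —a→ n4, —b→ n1, —b→ n4, —b→ n5, —b→ n6
  n1 = 0 → deadlocked
  n2 = 0 | b.0 | (b.0 + a.0) → —a→ n7, —b→ n7, —b→ n8
  n3 = a.0 + (0 + 0) → —a→ n1
  n4 = a.0 | b.0 | 0 → —a→ n7, —b→ n9
  n5 = (0 + 0) | 0\{a} → deadlocked
  n6 = a.0 | 0 | (b.0 + a.0) → —a→ n8, —a→ n9, —b→ n9
  n7 = 0 | b.0 | 0 → —b→ n10
  n8 = 0 | 0 | (b.0 + a.0) → —a→ n10, —b→ n10
  n9 = a.0 | 0 | 0 → —a→ n10
  n10 = 0 | 0 | 0 → deadlocked
Executing aab from Q (initial set {n0}):
  after a @ step 1: {n1, n2, n3, n4}
  after a @ step 2: {n1, n7}
  after b @ step 3: {n10}
  — Q admits the full trace.
Executing aab from P (initial set {m0}):
  after a @ step 1: {m1, m2, m3}
  after a @ step 2: {m1}
  after b @ step 3: no successor for P

NO — witness ⟨aab⟩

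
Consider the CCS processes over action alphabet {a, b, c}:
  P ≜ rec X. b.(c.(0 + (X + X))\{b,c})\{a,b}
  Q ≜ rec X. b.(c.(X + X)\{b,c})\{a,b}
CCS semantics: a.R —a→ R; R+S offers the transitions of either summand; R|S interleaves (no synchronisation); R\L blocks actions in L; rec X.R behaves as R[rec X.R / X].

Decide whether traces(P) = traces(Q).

Reachable graph of P (3 states):
  m0 = rec X. b.(c.(0 + (X + X))\{b,c})\{a,b} | =b=> m1
  m1 = (c.(0 + ((rec X. b.(c.(0 + (X + X))\{b,c})\{a,b}) + (rec X. b.(c.(0 + (X + X))\{b,c})\{a,b})))\{b,c})\{a,b} | =c=> m2
  m2 = (0 + ((rec X. b.(c.(0 + (X + X))\{b,c})\{a,b}) + (rec X. b.(c.(0 + (X + X))\{b,c})\{a,b})))\{b,c}\{a,b} | ·
Reachable graph of Q (3 states):
  n0 = rec X. b.(c.(X + X)\{b,c})\{a,b} | =b=> n1
  n1 = (c.((rec X. b.(c.(X + X)\{b,c})\{a,b}) + (rec X. b.(c.(X + X)\{b,c})\{a,b}))\{b,c})\{a,b} | =c=> n2
  n2 = ((rec X. b.(c.(X + X)\{b,c})\{a,b}) + (rec X. b.(c.(X + X)\{b,c})\{a,b}))\{b,c}\{a,b} | ·
Partition-refinement fixed point:
  B0 = {m0, n0}
  B1 = {m1, n1}
  B2 = {m2, n2}
m0 ∈ B0, n0 ∈ B0 → same block
Bisimilar ⇒ trace-equivalent.

trace-equivalent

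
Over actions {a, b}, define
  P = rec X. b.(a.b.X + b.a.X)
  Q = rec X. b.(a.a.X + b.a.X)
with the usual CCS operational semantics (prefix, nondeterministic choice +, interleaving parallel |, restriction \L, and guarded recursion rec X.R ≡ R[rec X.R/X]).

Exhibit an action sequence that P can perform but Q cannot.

Reachable graph of P (4 states):
  m0 = rec X. b.(a.b.X + b.a.X) :: ··b··> m1
  m1 = a.b.(rec X. b.(a.b.X + b.a.X)) + b.a.(rec X. b.(a.b.X + b.a.X)) :: ··a··> m2, ··b··> m3
  m2 = b.(rec X. b.(a.b.X + b.a.X)) :: ··b··> m0
  m3 = a.(rec X. b.(a.b.X + b.a.X)) :: ··a··> m0
Reachable graph of Q (3 states):
  n0 = rec X. b.(a.a.X + b.a.X) :: ··b··> n1
  n1 = a.a.(rec X. b.(a.a.X + b.a.X)) + b.a.(rec X. b.(a.a.X + b.a.X)) :: ··a··> n2, ··b··> n2
  n2 = a.(rec X. b.(a.a.X + b.a.X)) :: ··a··> n0
Run σ = ⟨bab⟩ on P: start {m0}
  after b @ step 1: {m1}
  after a @ step 2: {m2}
  after b @ step 3: {m0}
  — P admits the full trace.
Run σ = ⟨bab⟩ on Q: start {n0}
  after b @ step 1: {n1}
  after a @ step 2: {n2}
  after b @ step 3: ∅  — Q cannot continue

bab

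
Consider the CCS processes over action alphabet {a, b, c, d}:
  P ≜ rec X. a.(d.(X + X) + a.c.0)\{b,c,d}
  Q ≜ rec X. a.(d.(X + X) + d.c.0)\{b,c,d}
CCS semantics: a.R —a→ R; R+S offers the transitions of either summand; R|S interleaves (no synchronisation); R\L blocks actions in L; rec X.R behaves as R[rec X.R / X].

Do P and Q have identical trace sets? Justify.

P's transition system — 3 states:
  s0 = rec X. a.(d.(X + X) + a.c.0)\{b,c,d} has moves —a→ s1
  s1 = (d.((rec X. a.(d.(X + X) + a.c.0)\{b,c,d}) + (rec X. a.(d.(X + X) + a.c.0)\{b,c,d})) + a.c.0)\{b,c,d} has moves —a→ s2
  s2 = (c.0)\{b,c,d} has moves ∅
Q's transition system — 2 states:
  t0 = rec X. a.(d.(X + X) + d.c.0)\{b,c,d} has moves —a→ t1
  t1 = (d.((rec X. a.(d.(X + X) + d.c.0)\{b,c,d}) + (rec X. a.(d.(X + X) + d.c.0)\{b,c,d})) + d.c.0)\{b,c,d} has moves ∅
Executing aa from P (initial set {s0}):
  after a @ step 1: {s1}
  after a @ step 2: {s2}
  — P admits the full trace.
Executing aa from Q (initial set {t0}):
  after a @ step 1: {t1}
  after a @ step 2: ∅  — Q cannot continue

trace-distinct — witness ⟨aa⟩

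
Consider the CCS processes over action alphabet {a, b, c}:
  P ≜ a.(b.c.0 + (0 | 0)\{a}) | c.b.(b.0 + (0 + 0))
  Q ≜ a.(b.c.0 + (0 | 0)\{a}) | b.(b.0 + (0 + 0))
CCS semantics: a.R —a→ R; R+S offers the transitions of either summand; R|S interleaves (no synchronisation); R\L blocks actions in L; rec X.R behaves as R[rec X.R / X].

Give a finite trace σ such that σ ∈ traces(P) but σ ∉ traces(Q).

Reachable graph of P (16 states):
  m0 = a.(b.c.0 + (0 | 0)\{a}) | c.b.(b.0 + (0 + 0)) → —a→ m1, —c→ m2
  m1 = (b.c.0 + (0 | 0)\{a}) | c.b.(b.0 + (0 + 0)) → —b→ m3, —c→ m4
  m2 = a.(b.c.0 + (0 | 0)\{a}) | b.(b.0 + (0 + 0)) → —a→ m4, —b→ m5
  m3 = c.0 | c.b.(b.0 + (0 + 0)) → —c→ m6, —c→ m7
  m4 = (b.c.0 + (0 | 0)\{a}) | b.(b.0 + (0 + 0)) → —b→ m7, —b→ m8
  m5 = a.(b.c.0 + (0 | 0)\{a}) | (b.0 + (0 + 0)) → —a→ m8, —b→ m9
  m6 = 0 | c.b.(b.0 + (0 + 0)) → —c→ m10
  m7 = c.0 | b.(b.0 + (0 + 0)) → —b→ m11, —c→ m10
  m8 = (b.c.0 + (0 | 0)\{a}) | (b.0 + (0 + 0)) → —b→ m11, —b→ m12
  m9 = a.(b.c.0 + (0 | 0)\{a}) | 0 → —a→ m12
  m10 = 0 | b.(b.0 + (0 + 0)) → —b→ m13
  m11 = c.0 | (b.0 + (0 + 0)) → —b→ m14, —c→ m13
  m12 = (b.c.0 + (0 | 0)\{a}) | 0 → —b→ m14
  m13 = 0 | (b.0 + (0 + 0)) → —b→ m15
  m14 = c.0 | 0 → —c→ m15
  m15 = 0 | 0 → ∅
Reachable graph of Q (12 states):
  n0 = a.(b.c.0 + (0 | 0)\{a}) | b.(b.0 + (0 + 0)) → —a→ n1, —b→ n2
  n1 = (b.c.0 + (0 | 0)\{a}) | b.(b.0 + (0 + 0)) → —b→ n3, —b→ n4
  n2 = a.(b.c.0 + (0 | 0)\{a}) | (b.0 + (0 + 0)) → —a→ n3, —b→ n5
  n3 = (b.c.0 + (0 | 0)\{a}) | (b.0 + (0 + 0)) → —b→ n6, —b→ n7
  n4 = c.0 | b.(b.0 + (0 + 0)) → —b→ n7, —c→ n8
  n5 = a.(b.c.0 + (0 | 0)\{a}) | 0 → —a→ n6
  n6 = (b.c.0 + (0 | 0)\{a}) | 0 → —b→ n9
  n7 = c.0 | (b.0 + (0 + 0)) → —b→ n9, —c→ n10
  n8 = 0 | b.(b.0 + (0 + 0)) → —b→ n10
  n9 = c.0 | 0 → —c→ n11
  n10 = 0 | (b.0 + (0 + 0)) → —b→ n11
  n11 = 0 | 0 → ∅
Run σ = ⟨c⟩ on P: start {m0}
  after c @ step 1: {m2}
  — P admits the full trace.
Run σ = ⟨c⟩ on Q: start {n0}
  after c @ step 1: ∅ (Q stuck)

c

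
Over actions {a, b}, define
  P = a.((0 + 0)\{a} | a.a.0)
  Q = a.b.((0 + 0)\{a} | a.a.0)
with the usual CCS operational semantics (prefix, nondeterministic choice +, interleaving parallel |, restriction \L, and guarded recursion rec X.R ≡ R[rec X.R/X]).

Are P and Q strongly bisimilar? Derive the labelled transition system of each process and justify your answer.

not bisimilar

P's transition system — 4 states:
  s0 = a.((0 + 0)\{a} | a.a.0) → —a→ s1
  s1 = (0 + 0)\{a} | a.a.0 → —a→ s2
  s2 = (0 + 0)\{a} | a.0 → —a→ s3
  s3 = (0 + 0)\{a} | 0 → ·
Q's transition system — 5 states:
  t0 = a.b.((0 + 0)\{a} | a.a.0) → —a→ t1
  t1 = b.((0 + 0)\{a} | a.a.0) → —b→ t2
  t2 = (0 + 0)\{a} | a.a.0 → —a→ t3
  t3 = (0 + 0)\{a} | a.0 → —a→ t4
  t4 = (0 + 0)\{a} | 0 → ·
Coarsest stable partition (strong bisimilarity classes):
  B0 = {s0}
  B1 = {s1, t2}
  B2 = {s2, t3}
  B3 = {s3, t4}
  B4 = {t0}
  B5 = {t1}
s0 ∈ B0, t0 ∈ B4 → different blocks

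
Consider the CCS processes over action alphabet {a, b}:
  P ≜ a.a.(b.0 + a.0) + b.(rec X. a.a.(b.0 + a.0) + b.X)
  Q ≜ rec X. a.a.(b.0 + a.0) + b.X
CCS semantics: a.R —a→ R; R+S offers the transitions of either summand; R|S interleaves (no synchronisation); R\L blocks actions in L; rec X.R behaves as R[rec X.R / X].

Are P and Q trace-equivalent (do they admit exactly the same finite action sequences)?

LTS(P): 5 reachable states
  u0 = a.a.(b.0 + a.0) + b.(rec X. a.a.(b.0 + a.0) + b.X) :: =a=> u1, =b=> u2
  u1 = a.(b.0 + a.0) :: =a=> u3
  u2 = rec X. a.a.(b.0 + a.0) + b.X :: =a=> u1, =b=> u2
  u3 = b.0 + a.0 :: =a=> u4, =b=> u4
  u4 = 0 :: stopped
LTS(Q): 4 reachable states
  v0 = rec X. a.a.(b.0 + a.0) + b.X :: =a=> v1, =b=> v0
  v1 = a.(b.0 + a.0) :: =a=> v2
  v2 = b.0 + a.0 :: =a=> v3, =b=> v3
  v3 = 0 :: stopped
Bisimilarity quotient blocks:
  B0 = {u0, u2, v0}
  B1 = {u1, v1}
  B2 = {u3, v2}
  B3 = {u4, v3}
u0 ∈ B0, v0 ∈ B0 → same block
Bisimilar ⇒ trace-equivalent.

traces(P) = traces(Q)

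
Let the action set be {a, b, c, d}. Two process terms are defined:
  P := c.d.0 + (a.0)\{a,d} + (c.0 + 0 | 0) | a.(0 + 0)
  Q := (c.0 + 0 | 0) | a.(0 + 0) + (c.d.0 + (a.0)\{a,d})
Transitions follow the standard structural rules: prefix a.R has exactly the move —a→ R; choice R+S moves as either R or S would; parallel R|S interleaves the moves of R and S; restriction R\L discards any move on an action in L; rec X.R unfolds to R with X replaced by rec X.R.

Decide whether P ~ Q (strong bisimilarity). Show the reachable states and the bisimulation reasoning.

bisimilar

P's transition system — 6 states:
  u0 = c.d.0 + (a.0)\{a,d} + (c.0 + 0 | 0) | a.(0 + 0) :: —a→ u1, —c→ u2, —c→ u3
  u1 = (c.0 + 0 | 0) | (0 + 0) :: —c→ u4
  u2 = 0 | a.(0 + 0) :: —a→ u4
  u3 = d.0 :: —d→ u5
  u4 = 0 | (0 + 0) :: ∅
  u5 = 0 :: ∅
Q's transition system — 6 states:
  v0 = (c.0 + 0 | 0) | a.(0 + 0) + (c.d.0 + (a.0)\{a,d}) :: —a→ v1, —c→ v2, —c→ v3
  v1 = (c.0 + 0 | 0) | (0 + 0) :: —c→ v4
  v2 = 0 | a.(0 + 0) :: —a→ v4
  v3 = d.0 :: —d→ v5
  v4 = 0 | (0 + 0) :: ∅
  v5 = 0 :: ∅
Coarsest stable partition (strong bisimilarity classes):
  B0 = {u0, v0}
  B1 = {u1, v1}
  B2 = {u4, u5, v4, v5}
  B3 = {u3, v3}
  B4 = {u2, v2}
u0 ∈ B0, v0 ∈ B0 → same block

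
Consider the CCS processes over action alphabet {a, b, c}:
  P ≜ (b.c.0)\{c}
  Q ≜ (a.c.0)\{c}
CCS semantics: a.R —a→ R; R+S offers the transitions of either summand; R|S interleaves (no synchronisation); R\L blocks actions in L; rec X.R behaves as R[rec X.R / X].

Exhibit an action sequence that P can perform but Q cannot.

Reachable graph of P (2 states):
  m0 = (b.c.0)\{c} ⊢ =b=> m1
  m1 = (c.0)\{c} ⊢ ∅
Reachable graph of Q (2 states):
  n0 = (a.c.0)\{c} ⊢ =a=> n1
  n1 = (c.0)\{c} ⊢ ∅
Executing b from P (initial set {m0}):
  [1] b ⇒ {m1}
  ✓ P
Executing b from Q (initial set {n0}):
  [1] b ⇒ no successor for Q

b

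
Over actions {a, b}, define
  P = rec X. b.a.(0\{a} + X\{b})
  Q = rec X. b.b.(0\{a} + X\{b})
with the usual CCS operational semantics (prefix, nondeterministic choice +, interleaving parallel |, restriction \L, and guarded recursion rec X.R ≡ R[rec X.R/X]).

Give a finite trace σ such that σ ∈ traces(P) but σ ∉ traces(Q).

LTS(P): 3 reachable states
  p0 = rec X. b.a.(0\{a} + X\{b}) | -b-> p1
  p1 = a.(0\{a} + (rec X. b.a.(0\{a} + X\{b}))\{b}) | -a-> p2
  p2 = 0\{a} + (rec X. b.a.(0\{a} + X\{b}))\{b} | (no moves)
LTS(Q): 3 reachable states
  q0 = rec X. b.b.(0\{a} + X\{b}) | -b-> q1
  q1 = b.(0\{a} + (rec X. b.b.(0\{a} + X\{b}))\{b}) | -b-> q2
  q2 = 0\{a} + (rec X. b.b.(0\{a} + X\{b}))\{b} | (no moves)
Trace ⟨ba⟩ through P, begin at {p0}:
  [1] b ⇒ {p1}
  [2] a ⇒ {p2}
  — P admits the full trace.
Trace ⟨ba⟩ through Q, begin at {q0}:
  [1] b ⇒ {q1}
  [2] a ⇒ no successor for Q

ba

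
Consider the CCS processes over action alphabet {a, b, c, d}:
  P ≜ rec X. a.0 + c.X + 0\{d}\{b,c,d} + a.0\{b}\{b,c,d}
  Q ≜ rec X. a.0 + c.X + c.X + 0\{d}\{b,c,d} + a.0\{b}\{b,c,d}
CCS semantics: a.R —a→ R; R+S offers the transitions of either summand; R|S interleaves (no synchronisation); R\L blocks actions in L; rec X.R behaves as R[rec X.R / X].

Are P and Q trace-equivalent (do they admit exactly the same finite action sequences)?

Reachable graph of P (3 states):
  s0 = rec X. a.0 + c.X + 0\{d}\{b,c,d} + a.0\{b}\{b,c,d} → --a--▸ s1, --a--▸ s2, --c--▸ s0
  s1 = 0 → stopped
  s2 = 0\{b}\{b,c,d} → stopped
Reachable graph of Q (3 states):
  t0 = rec X. a.0 + c.X + c.X + 0\{d}\{b,c,d} + a.0\{b}\{b,c,d} → --a--▸ t1, --a--▸ t2, --c--▸ t0
  t1 = 0 → stopped
  t2 = 0\{b}\{b,c,d} → stopped
Coarsest stable partition (strong bisimilarity classes):
  B0 = {s0, t0}
  B1 = {s1, s2, t1, t2}
s0 ∈ B0, t0 ∈ B0 → same block
Bisimilar ⇒ trace-equivalent.

YES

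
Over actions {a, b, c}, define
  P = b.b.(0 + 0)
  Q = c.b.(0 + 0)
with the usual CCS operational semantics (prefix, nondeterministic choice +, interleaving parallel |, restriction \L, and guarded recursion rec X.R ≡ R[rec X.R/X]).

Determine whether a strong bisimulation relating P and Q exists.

P ≁ Q

Reachable graph of P (3 states):
  p0 = b.b.(0 + 0) has moves ··b··> p1
  p1 = b.(0 + 0) has moves ··b··> p2
  p2 = 0 + 0 has moves ∅
Reachable graph of Q (3 states):
  q0 = c.b.(0 + 0) has moves ··c··> q1
  q1 = b.(0 + 0) has moves ··b··> q2
  q2 = 0 + 0 has moves ∅
Coarsest stable partition (strong bisimilarity classes):
  B0 = {p0}
  B1 = {p1, q1}
  B2 = {p2, q2}
  B3 = {q0}
p0 ∈ B0, q0 ∈ B3 → different blocks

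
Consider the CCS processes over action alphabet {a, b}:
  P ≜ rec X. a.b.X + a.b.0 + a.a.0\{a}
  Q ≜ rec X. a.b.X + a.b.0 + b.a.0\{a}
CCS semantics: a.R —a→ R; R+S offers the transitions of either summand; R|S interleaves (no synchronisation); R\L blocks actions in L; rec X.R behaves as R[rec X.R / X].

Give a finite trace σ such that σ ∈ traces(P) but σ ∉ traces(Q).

LTS(P): 6 reachable states
  m0 = rec X. a.b.X + a.b.0 + a.a.0\{a} :: ··a··> m1, ··a··> m2, ··a··> m3
  m1 = a.0\{a} :: ··a··> m4
  m2 = b.(rec X. a.b.X + a.b.0 + a.a.0\{a}) :: ··b··> m0
  m3 = b.0 :: ··b··> m5
  m4 = 0\{a} :: ∅
  m5 = 0 :: ∅
LTS(Q): 6 reachable states
  n0 = rec X. a.b.X + a.b.0 + b.a.0\{a} :: ··a··> n1, ··a··> n2, ··b··> n3
  n1 = b.(rec X. a.b.X + a.b.0 + b.a.0\{a}) :: ··b··> n0
  n2 = b.0 :: ··b··> n4
  n3 = a.0\{a} :: ··a··> n5
  n4 = 0 :: ∅
  n5 = 0\{a} :: ∅
Trace ⟨aa⟩ through P, begin at {m0}:
  step 1 (a): {m1, m2, m3}
  step 2 (a): {m4}
  ✓ P
Trace ⟨aa⟩ through Q, begin at {n0}:
  step 1 (a): {n1, n2}
  step 2 (a): ∅  — Q cannot continue

aa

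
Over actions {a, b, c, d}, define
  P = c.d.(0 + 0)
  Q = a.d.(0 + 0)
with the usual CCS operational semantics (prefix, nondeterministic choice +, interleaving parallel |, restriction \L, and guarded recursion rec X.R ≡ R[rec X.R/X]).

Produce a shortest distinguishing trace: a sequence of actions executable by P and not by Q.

P's transition system — 3 states:
  m0 = c.d.(0 + 0) has moves =c=> m1
  m1 = d.(0 + 0) has moves =d=> m2
  m2 = 0 + 0 has moves ·
Q's transition system — 3 states:
  n0 = a.d.(0 + 0) has moves =a=> n1
  n1 = d.(0 + 0) has moves =d=> n2
  n2 = 0 + 0 has moves ·
Run σ = ⟨c⟩ on P: start {m0}
  step 1 (c): {m1}
  ✓ P
Run σ = ⟨c⟩ on Q: start {n0}
  step 1 (c): ∅ (Q stuck)

c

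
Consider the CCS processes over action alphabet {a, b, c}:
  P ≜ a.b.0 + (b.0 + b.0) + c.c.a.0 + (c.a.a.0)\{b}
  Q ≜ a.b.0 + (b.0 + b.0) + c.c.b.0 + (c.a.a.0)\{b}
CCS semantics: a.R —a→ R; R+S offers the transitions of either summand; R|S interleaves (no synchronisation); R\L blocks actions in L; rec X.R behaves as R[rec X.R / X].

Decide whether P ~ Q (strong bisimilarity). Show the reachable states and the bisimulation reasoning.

LTS(P): 8 reachable states
  p0 = a.b.0 + (b.0 + b.0) + c.c.a.0 + (c.a.a.0)\{b} → -a-> p1, -b-> p2, -c-> p3, -c-> p4
  p1 = b.0 → -b-> p2
  p2 = 0 → ·
  p3 = (a.a.0)\{b} → -a-> p5
  p4 = c.a.0 → -c-> p6
  p5 = (a.0)\{b} → -a-> p7
  p6 = a.0 → -a-> p2
  p7 = 0\{b} → ·
LTS(Q): 7 reachable states
  q0 = a.b.0 + (b.0 + b.0) + c.c.b.0 + (c.a.a.0)\{b} → -a-> q1, -b-> q2, -c-> q3, -c-> q4
  q1 = b.0 → -b-> q2
  q2 = 0 → ·
  q3 = (a.a.0)\{b} → -a-> q5
  q4 = c.b.0 → -c-> q1
  q5 = (a.0)\{b} → -a-> q6
  q6 = 0\{b} → ·
Coarsest stable partition (strong bisimilarity classes):
  B0 = {p0}
  B1 = {p1, q1}
  B2 = {p2, p7, q2, q6}
  B3 = {p4}
  B4 = {p5, p6, q5}
  B5 = {p3, q3}
  B6 = {q0}
  B7 = {q4}
p0 ∈ B0, q0 ∈ B6 → different blocks

not bisimilar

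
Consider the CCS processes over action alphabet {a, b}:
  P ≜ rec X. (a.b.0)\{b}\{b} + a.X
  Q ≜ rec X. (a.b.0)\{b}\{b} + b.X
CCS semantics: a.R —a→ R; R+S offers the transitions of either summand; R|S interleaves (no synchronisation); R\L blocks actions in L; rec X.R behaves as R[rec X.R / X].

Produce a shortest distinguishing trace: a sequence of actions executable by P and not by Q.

aa

LTS(P): 2 reachable states
  m0 = rec X. (a.b.0)\{b}\{b} + a.X :: ··a··> m0, ··a··> m1
  m1 = (b.0)\{b}\{b} :: ·
LTS(Q): 2 reachable states
  n0 = rec X. (a.b.0)\{b}\{b} + b.X :: ··a··> n1, ··b··> n0
  n1 = (b.0)\{b}\{b} :: ·
Trace ⟨aa⟩ through P, begin at {m0}:
  [1] a ⇒ {m0, m1}
  [2] a ⇒ {m0, m1}
  P completes σ.
Trace ⟨aa⟩ through Q, begin at {n0}:
  [1] a ⇒ {n1}
  [2] a ⇒ ∅ (Q stuck)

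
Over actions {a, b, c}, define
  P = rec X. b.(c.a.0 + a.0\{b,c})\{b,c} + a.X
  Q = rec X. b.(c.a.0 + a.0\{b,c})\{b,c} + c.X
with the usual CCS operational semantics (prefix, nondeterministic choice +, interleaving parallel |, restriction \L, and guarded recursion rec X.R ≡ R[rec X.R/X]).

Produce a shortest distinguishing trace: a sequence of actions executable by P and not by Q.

Reachable graph of P (3 states):
  s0 = rec X. b.(c.a.0 + a.0\{b,c})\{b,c} + a.X ⊢ =a=> s0, =b=> s1
  s1 = (c.a.0 + a.0\{b,c})\{b,c} ⊢ =a=> s2
  s2 = 0\{b,c}\{b,c} ⊢ (no moves)
Reachable graph of Q (3 states):
  t0 = rec X. b.(c.a.0 + a.0\{b,c})\{b,c} + c.X ⊢ =b=> t1, =c=> t0
  t1 = (c.a.0 + a.0\{b,c})\{b,c} ⊢ =a=> t2
  t2 = 0\{b,c}\{b,c} ⊢ (no moves)
Trace ⟨a⟩ through P, begin at {s0}:
  step 1 (a): {s0}
  P completes σ.
Trace ⟨a⟩ through Q, begin at {t0}:
  step 1 (a): ∅  — Q cannot continue

a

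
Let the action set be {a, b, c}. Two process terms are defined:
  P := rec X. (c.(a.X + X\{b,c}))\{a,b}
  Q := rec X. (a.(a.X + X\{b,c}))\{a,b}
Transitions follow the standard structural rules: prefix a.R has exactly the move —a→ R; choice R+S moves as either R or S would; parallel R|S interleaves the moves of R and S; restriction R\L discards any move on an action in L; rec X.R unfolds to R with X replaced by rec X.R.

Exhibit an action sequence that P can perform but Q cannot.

c

LTS(P): 2 reachable states
  u0 = rec X. (c.(a.X + X\{b,c}))\{a,b} → =c=> u1
  u1 = (a.(rec X. (c.(a.X + X\{b,c}))\{a,b}) + (rec X. (c.(a.X + X\{b,c}))\{a,b})\{b,c})\{a,b} → (no moves)
LTS(Q): 1 reachable states
  v0 = rec X. (a.(a.X + X\{b,c}))\{a,b} → (no moves)
Trace ⟨c⟩ through P, begin at {u0}:
  step 1 (c): {u1}
  ✓ P
Trace ⟨c⟩ through Q, begin at {v0}:
  step 1 (c): no successor for Q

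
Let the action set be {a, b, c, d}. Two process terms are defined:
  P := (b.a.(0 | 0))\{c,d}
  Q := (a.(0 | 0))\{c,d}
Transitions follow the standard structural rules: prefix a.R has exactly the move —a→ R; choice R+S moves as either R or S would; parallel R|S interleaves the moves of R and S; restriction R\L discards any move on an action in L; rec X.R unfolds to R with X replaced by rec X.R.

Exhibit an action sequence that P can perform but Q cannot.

P's transition system — 3 states:
  p0 = (b.a.(0 | 0))\{c,d} | -b-> p1
  p1 = (a.(0 | 0))\{c,d} | -a-> p2
  p2 = (0 | 0)\{c,d} | (no moves)
Q's transition system — 2 states:
  q0 = (a.(0 | 0))\{c,d} | -a-> q1
  q1 = (0 | 0)\{c,d} | (no moves)
Run σ = ⟨b⟩ on P: start {p0}
  [1] b ⇒ {p1}
  P completes σ.
Run σ = ⟨b⟩ on Q: start {q0}
  [1] b ⇒ ∅  — Q cannot continue

b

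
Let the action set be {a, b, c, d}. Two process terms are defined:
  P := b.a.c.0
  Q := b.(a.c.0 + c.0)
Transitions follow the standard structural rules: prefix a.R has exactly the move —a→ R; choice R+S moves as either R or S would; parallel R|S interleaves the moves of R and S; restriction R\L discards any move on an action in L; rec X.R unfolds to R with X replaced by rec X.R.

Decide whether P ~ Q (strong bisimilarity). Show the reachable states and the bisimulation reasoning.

NO

Reachable graph of P (4 states):
  u0 = b.a.c.0 has moves -b-> u1
  u1 = a.c.0 has moves -a-> u2
  u2 = c.0 has moves -c-> u3
  u3 = 0 has moves (no moves)
Reachable graph of Q (4 states):
  v0 = b.(a.c.0 + c.0) has moves -b-> v1
  v1 = a.c.0 + c.0 has moves -a-> v2, -c-> v3
  v2 = c.0 has moves -c-> v3
  v3 = 0 has moves (no moves)
Bisimilarity quotient blocks:
  B0 = {u0}
  B1 = {u1}
  B2 = {u2, v2}
  B3 = {u3, v3}
  B4 = {v0}
  B5 = {v1}
u0 ∈ B0, v0 ∈ B4 → different blocks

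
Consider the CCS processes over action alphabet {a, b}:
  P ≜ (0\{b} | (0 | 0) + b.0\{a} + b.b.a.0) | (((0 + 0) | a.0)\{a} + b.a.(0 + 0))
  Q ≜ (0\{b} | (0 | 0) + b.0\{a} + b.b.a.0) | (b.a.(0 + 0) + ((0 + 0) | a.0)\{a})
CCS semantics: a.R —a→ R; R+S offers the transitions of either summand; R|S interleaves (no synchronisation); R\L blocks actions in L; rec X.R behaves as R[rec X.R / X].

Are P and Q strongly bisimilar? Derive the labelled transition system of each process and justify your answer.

YES

Reachable graph of P (15 states):
  p0 = (0\{b} | (0 | 0) + b.0\{a} + b.b.a.0) | (((0 + 0) | a.0)\{a} + b.a.(0 + 0)) → ··b··> p1, ··b··> p2, ··b··> p3
  p1 = (0\{b} | (0 | 0) + b.0\{a} + b.b.a.0) | a.(0 + 0) → ··a··> p4, ··b··> p5, ··b··> p6
  p2 = 0\{a} | (((0 + 0) | a.0)\{a} + b.a.(0 + 0)) → ··b··> p5
  p3 = b.a.0 | (((0 + 0) | a.0)\{a} + b.a.(0 + 0)) → ··b··> p6, ··b··> p7
  p4 = (0\{b} | (0 | 0) + b.0\{a} + b.b.a.0) | (0 + 0) → ··b··> p8, ··b··> p9
  p5 = 0\{a} | a.(0 + 0) → ··a··> p8
  p6 = b.a.0 | a.(0 + 0) → ··a··> p9, ··b··> p10
  p7 = a.0 | (((0 + 0) | a.0)\{a} + b.a.(0 + 0)) → ··a··> p11, ··b··> p10
  p8 = 0\{a} | (0 + 0) → deadlocked
  p9 = b.a.0 | (0 + 0) → ··b··> p12
  p10 = a.0 | a.(0 + 0) → ··a··> p12, ··a··> p13
  p11 = 0 | (((0 + 0) | a.0)\{a} + b.a.(0 + 0)) → ··b··> p13
  p12 = a.0 | (0 + 0) → ··a··> p14
  p13 = 0 | a.(0 + 0) → ··a··> p14
  p14 = 0 | (0 + 0) → deadlocked
Reachable graph of Q (15 states):
  q0 = (0\{b} | (0 | 0) + b.0\{a} + b.b.a.0) | (b.a.(0 + 0) + ((0 + 0) | a.0)\{a}) → ··b··> q1, ··b··> q2, ··b··> q3
  q1 = (0\{b} | (0 | 0) + b.0\{a} + b.b.a.0) | a.(0 + 0) → ··a··> q4, ··b··> q5, ··b··> q6
  q2 = 0\{a} | (b.a.(0 + 0) + ((0 + 0) | a.0)\{a}) → ··b··> q5
  q3 = b.a.0 | (b.a.(0 + 0) + ((0 + 0) | a.0)\{a}) → ··b··> q6, ··b··> q7
  q4 = (0\{b} | (0 | 0) + b.0\{a} + b.b.a.0) | (0 + 0) → ··b··> q8, ··b··> q9
  q5 = 0\{a} | a.(0 + 0) → ··a··> q8
  q6 = b.a.0 | a.(0 + 0) → ··a··> q9, ··b··> q10
  q7 = a.0 | (b.a.(0 + 0) + ((0 + 0) | a.0)\{a}) → ··a··> q11, ··b··> q10
  q8 = 0\{a} | (0 + 0) → deadlocked
  q9 = b.a.0 | (0 + 0) → ··b··> q12
  q10 = a.0 | a.(0 + 0) → ··a··> q12, ··a··> q13
  q11 = 0 | (b.a.(0 + 0) + ((0 + 0) | a.0)\{a}) → ··b··> q13
  q12 = a.0 | (0 + 0) → ··a··> q14
  q13 = 0 | a.(0 + 0) → ··a··> q14
  q14 = 0 | (0 + 0) → deadlocked
Coarsest stable partition (strong bisimilarity classes):
  B0 = {p0, q0}
  B1 = {p11, p2, p9, q11, q2, q9}
  B2 = {p12, p13, p5, q12, q13, q5}
  B3 = {p14, p8, q14, q8}
  B4 = {p1, q1}
  B5 = {p4, q4}
  B6 = {p6, p7, q6, q7}
  B7 = {p10, q10}
  B8 = {p3, q3}
p0 ∈ B0, q0 ∈ B0 → same block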